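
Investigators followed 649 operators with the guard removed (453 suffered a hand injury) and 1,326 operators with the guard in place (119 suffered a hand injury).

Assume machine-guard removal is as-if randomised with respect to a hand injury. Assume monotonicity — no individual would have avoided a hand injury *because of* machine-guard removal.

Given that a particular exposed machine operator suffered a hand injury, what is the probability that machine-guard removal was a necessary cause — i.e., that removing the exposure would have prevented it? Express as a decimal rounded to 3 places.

p₁ = P(outcome | exposed) = 453/649 = 0.698
p₀ = P(outcome | unexposed) = 119/1326 = 0.089744
Under exogeneity and monotonicity, PN = (p₁ − p₀) / p₁.
PN = (0.698 − 0.089744) / 0.698 = 0.60825 / 0.698 ≈ 0.8714

PN ≈ 0.871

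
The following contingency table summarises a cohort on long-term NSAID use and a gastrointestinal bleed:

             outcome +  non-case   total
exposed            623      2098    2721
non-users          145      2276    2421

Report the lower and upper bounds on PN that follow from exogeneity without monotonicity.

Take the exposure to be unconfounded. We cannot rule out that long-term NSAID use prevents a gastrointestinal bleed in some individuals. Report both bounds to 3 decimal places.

0.738 ≤ PN ≤ 1.000

p₁ = P(outcome | exposed) = 623/2721 = 0.22896
p₀ = P(outcome | unexposed) = 145/2421 = 0.059893
Under exogeneity alone the bounds on PN are max{0,(p₁−p₀)/p₁} ≤ PN ≤ min{1,(1−p₀)/p₁}.
  lower = (p₁ − p₀)/p₁ = 0.16907 / 0.22896 ≈ 0.7384
  upper = min{1, (1 − p₀)/p₁} = 0.94011 / 0.22896 ≈ 4.1060 → capped at 1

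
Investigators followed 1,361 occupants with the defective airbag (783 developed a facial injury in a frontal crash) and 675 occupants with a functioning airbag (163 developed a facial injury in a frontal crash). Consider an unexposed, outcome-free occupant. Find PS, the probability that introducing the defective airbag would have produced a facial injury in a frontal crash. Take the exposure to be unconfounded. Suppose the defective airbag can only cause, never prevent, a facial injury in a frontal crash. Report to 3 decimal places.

p₁ = P(outcome | exposed) = 783/1361 = 0.57531
p₀ = P(outcome | unexposed) = 163/675 = 0.24148
Under exogeneity and monotonicity, PS = (p₁ − p₀) / (1 − p₀).
PS = (0.57531 − 0.24148) / (1 − 0.24148) = 0.33383 / 0.75852 ≈ 0.4401

PS ≈ 0.440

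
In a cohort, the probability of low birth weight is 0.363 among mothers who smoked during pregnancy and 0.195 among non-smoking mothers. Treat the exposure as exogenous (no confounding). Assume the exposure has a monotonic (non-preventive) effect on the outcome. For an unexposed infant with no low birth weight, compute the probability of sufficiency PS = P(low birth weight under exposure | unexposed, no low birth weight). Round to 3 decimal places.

PS ≈ 0.209

Let p₁ = 0.363, p₀ = 0.195.
Under exogeneity and monotonicity, PS = (p₁ − p₀) / (1 − p₀).
PS = (0.363 − 0.195) / (1 − 0.195) = 0.168 / 0.805 ≈ 0.2087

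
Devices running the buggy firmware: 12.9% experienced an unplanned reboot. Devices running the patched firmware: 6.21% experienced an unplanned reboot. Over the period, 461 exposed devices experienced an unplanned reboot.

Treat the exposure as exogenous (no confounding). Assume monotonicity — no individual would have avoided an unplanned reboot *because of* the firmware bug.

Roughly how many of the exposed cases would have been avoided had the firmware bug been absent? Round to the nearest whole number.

p₁ = 0.129, p₀ = 0.0621.
PN = (p₁ − p₀)/p₁ = (0.129 − 0.0621) / 0.129 ≈ 0.51860.
Attributable cases ≈ PN × (exposed cases) = 0.51860 × 461 ≈ 239.08.

about 239 cases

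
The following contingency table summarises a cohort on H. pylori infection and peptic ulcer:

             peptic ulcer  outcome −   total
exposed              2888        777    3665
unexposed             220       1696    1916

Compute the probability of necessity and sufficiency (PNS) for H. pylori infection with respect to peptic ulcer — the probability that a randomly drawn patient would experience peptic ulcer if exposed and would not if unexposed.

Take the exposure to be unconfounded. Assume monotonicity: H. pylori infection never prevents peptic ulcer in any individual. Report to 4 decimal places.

PNS ≈ 0.6732

p₁ = P(outcome | exposed) = 2888/3665 = 0.78799
p₀ = P(outcome | unexposed) = 220/1916 = 0.11482
Under exogeneity and monotonicity, PNS = p₁ − p₀.
PNS = 0.78799 − 0.11482 = 0.67317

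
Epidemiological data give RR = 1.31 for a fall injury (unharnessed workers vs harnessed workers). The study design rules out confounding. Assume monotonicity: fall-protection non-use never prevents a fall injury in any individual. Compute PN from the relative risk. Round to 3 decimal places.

Under exogeneity and monotonicity, PN = (RR − 1) / RR = 1 − 1/RR.
PN = (1.31 − 1) / 1.31 = 0.31 / 1.31 ≈ 0.2366

PN ≈ 0.237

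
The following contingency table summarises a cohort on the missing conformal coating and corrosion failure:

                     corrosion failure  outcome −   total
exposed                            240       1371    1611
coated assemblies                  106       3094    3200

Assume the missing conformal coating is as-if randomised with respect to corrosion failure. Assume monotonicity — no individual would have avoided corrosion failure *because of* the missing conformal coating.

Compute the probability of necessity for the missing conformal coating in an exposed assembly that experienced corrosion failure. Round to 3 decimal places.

PN ≈ 0.778

p₁ = P(outcome | exposed) = 240/1611 = 0.14898
p₀ = P(outcome | unexposed) = 106/3200 = 0.033125
Under exogeneity and monotonicity, PN = (p₁ − p₀)/p₁.
PN = (0.14898 − 0.033125) / 0.14898 ≈ 0.7776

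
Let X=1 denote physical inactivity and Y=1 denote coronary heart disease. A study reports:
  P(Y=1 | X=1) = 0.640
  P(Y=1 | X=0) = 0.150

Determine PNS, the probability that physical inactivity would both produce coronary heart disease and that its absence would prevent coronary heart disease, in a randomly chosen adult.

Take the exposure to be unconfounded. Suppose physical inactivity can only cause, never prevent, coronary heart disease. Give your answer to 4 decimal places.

PNS ≈ 0.4900

Let p₁ = 0.64, p₀ = 0.15.
Under exogeneity and monotonicity, PNS = p₁ − p₀.
PNS = 0.64 − 0.15 = 0.49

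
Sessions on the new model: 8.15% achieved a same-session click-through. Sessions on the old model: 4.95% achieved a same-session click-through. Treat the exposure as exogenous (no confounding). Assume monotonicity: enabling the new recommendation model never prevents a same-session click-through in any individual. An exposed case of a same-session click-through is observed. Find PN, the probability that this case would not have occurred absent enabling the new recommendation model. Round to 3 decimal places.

p₁ = 0.0815, p₀ = 0.0495.
Under exogeneity and monotonicity, PN = (p₁ − p₀) / p₁.
PN = (0.0815 − 0.0495) / 0.0815 = 0.032 / 0.0815 ≈ 0.3926

PN ≈ 0.393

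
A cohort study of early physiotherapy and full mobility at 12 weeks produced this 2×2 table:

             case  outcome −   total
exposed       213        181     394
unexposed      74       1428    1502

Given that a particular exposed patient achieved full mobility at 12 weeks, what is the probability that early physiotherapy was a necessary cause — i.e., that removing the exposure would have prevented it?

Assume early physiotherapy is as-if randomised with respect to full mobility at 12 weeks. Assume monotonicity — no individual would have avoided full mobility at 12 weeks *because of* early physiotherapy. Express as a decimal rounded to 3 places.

p₁ = P(outcome | exposed) = 213/394 = 0.54061
p₀ = P(outcome | unexposed) = 74/1502 = 0.049268
Under exogeneity and monotonicity, PN = (p₁ − p₀)/p₁.
PN = (0.54061 − 0.049268) / 0.54061 ≈ 0.9089

PN ≈ 0.909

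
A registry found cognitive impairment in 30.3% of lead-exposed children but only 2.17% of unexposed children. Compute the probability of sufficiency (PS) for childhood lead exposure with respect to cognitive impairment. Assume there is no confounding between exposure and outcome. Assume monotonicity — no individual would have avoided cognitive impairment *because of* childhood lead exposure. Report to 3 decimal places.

p₁ = 0.303, p₀ = 0.0217.
Under exogeneity and monotonicity, PS = (p₁ − p₀) / (1 − p₀).
PS = (0.303 − 0.0217) / (1 − 0.0217) = 0.2813 / 0.9783 ≈ 0.2875

PS ≈ 0.288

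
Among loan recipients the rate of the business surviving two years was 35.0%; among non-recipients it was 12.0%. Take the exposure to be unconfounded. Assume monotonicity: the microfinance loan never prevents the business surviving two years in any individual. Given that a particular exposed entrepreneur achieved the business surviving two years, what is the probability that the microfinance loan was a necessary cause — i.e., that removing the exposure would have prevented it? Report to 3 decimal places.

PN ≈ 0.657

p₁ = 0.35, p₀ = 0.12.
Under exogeneity and monotonicity, PN = (p₁ − p₀) / p₁.
PN = (0.35 − 0.12) / 0.35 = 0.23 / 0.35 ≈ 0.6571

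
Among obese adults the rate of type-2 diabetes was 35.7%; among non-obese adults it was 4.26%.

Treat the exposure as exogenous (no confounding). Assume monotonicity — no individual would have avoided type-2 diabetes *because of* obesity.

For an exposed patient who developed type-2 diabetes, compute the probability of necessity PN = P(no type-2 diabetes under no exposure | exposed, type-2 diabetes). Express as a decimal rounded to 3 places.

p₁ = 0.357, p₀ = 0.0426.
Under exogeneity and monotonicity, PN = (p₁ − p₀) / p₁.
PN = (0.357 − 0.0426) / 0.357 = 0.3144 / 0.357 ≈ 0.8807

PN ≈ 0.881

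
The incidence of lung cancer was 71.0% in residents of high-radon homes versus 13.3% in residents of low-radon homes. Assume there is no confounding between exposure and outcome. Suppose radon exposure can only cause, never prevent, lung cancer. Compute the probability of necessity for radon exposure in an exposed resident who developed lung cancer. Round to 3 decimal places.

PN ≈ 0.813

p₁ = 0.71, p₀ = 0.133.
Under exogeneity and monotonicity, PN = (p₁ − p₀) / p₁.
PN = (0.71 − 0.133) / 0.71 = 0.577 / 0.71 ≈ 0.8127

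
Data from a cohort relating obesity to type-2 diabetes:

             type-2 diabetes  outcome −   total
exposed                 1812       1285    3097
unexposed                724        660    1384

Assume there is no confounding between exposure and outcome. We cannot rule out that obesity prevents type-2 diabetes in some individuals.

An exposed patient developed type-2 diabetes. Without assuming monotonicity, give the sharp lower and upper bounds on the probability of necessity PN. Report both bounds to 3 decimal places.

p₁ = P(outcome | exposed) = 1812/3097 = 0.58508
p₀ = P(outcome | unexposed) = 724/1384 = 0.52312
Under exogeneity alone the bounds on PN are max{0,(p₁−p₀)/p₁} ≤ PN ≤ min{1,(1−p₀)/p₁}.
  lower = (p₁ − p₀)/p₁ = 0.061961 / 0.58508 ≈ 0.1059
  upper = min{1, (1 − p₀)/p₁} = 0.47688 / 0.58508 ≈ 0.8151

0.106 ≤ PN ≤ 0.815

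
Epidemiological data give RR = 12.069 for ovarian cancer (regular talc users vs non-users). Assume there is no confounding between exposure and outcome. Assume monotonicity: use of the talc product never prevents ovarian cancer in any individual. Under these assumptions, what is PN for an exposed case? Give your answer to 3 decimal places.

Under exogeneity and monotonicity, PN = (RR − 1) / RR = 1 − 1/RR.
PN = (12.069 − 1) / 12.069 = 11.07 / 12.069 ≈ 0.9171

PN ≈ 0.917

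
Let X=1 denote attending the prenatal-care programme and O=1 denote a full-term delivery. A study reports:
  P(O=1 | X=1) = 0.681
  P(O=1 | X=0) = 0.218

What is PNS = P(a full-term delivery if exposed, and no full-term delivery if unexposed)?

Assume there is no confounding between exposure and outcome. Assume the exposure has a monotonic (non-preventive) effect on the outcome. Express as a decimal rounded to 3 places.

PNS ≈ 0.463

Let p₁ = 0.681, p₀ = 0.218.
Under exogeneity and monotonicity, PNS = p₁ − p₀.
PNS = 0.681 − 0.218 = 0.463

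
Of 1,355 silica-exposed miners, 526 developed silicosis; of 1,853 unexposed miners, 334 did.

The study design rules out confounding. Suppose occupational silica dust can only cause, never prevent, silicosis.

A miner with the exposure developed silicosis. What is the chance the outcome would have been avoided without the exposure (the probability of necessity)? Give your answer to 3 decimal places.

p₁ = P(outcome | exposed) = 526/1355 = 0.38819
p₀ = P(outcome | unexposed) = 334/1853 = 0.18025
Under exogeneity and monotonicity, PN = (p₁ − p₀) / p₁.
PN = (0.38819 − 0.18025) / 0.38819 = 0.20794 / 0.38819 ≈ 0.5357

PN ≈ 0.536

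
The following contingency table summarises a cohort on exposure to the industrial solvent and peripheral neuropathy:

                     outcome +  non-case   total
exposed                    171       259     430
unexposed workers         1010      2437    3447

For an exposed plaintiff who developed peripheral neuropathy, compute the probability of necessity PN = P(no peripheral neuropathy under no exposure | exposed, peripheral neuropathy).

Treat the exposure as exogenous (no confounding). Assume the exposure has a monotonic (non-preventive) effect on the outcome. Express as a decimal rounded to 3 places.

p₁ = P(outcome | exposed) = 171/430 = 0.39767
p₀ = P(outcome | unexposed) = 1010/3447 = 0.29301
Under exogeneity and monotonicity, PN = (p₁ − p₀)/p₁.
PN = (0.39767 − 0.29301) / 0.39767 ≈ 0.2632

PN ≈ 0.263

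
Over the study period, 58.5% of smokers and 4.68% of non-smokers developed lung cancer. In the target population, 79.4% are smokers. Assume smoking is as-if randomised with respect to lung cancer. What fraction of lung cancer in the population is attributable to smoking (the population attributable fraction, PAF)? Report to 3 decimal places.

p₁ = 0.585, p₀ = 0.0468.
Overall risk P(Y=1) = π·p₁ + (1−π)·p₀ = 0.794×0.585 + 0.206×0.0468 = 0.47413.
Under exogeneity, PAF = [P(Y=1) − p₀] / P(Y=1).
PAF = (0.47413 − 0.0468) / 0.47413 ≈ 0.9013

PAF ≈ 0.901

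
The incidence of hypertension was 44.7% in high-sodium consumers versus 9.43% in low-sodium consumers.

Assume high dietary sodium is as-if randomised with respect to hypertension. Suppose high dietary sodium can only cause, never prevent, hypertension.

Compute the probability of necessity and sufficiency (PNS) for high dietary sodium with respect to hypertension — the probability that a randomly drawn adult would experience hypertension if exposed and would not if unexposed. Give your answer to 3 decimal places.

p₁ = 0.447, p₀ = 0.0943.
Under exogeneity and monotonicity, PNS = p₁ − p₀.
PNS = 0.447 − 0.0943 = 0.3527

PNS ≈ 0.353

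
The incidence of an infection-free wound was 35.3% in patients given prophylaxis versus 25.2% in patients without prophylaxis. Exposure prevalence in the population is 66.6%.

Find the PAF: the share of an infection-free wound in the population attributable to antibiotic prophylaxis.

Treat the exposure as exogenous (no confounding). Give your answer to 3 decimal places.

PAF ≈ 0.211

p₁ = 0.353, p₀ = 0.252.
Overall risk P(Y=1) = π·p₁ + (1−π)·p₀ = 0.666×0.353 + 0.334×0.252 = 0.31927.
Under exogeneity, PAF = [P(Y=1) − p₀] / P(Y=1).
PAF = (0.31927 − 0.252) / 0.31927 ≈ 0.2107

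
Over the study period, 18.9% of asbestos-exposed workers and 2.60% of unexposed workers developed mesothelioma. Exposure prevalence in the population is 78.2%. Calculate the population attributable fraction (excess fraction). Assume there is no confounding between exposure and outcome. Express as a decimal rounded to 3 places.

p₁ = 0.189, p₀ = 0.026.
Overall risk P(Y=1) = π·p₁ + (1−π)·p₀ = 0.782×0.189 + 0.218×0.026 = 0.15347.
Under exogeneity, PAF = [P(Y=1) − p₀] / P(Y=1).
PAF = (0.15347 − 0.026) / 0.15347 ≈ 0.8306

PAF ≈ 0.831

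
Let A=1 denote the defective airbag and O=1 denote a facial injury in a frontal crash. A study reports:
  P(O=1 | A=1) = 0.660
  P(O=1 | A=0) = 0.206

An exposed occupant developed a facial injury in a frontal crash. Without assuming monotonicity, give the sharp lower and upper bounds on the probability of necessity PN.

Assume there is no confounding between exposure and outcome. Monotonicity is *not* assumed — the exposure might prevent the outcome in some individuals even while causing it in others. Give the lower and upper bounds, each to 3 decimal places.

0.688 ≤ PN ≤ 1.000

Let p₁ = 0.66, p₀ = 0.206.
Under exogeneity alone the bounds on PN are max{0,(p₁−p₀)/p₁} ≤ PN ≤ min{1,(1−p₀)/p₁}.
  lower = (p₁ − p₀)/p₁ = 0.454 / 0.66 ≈ 0.6879
  upper = min{1, (1 − p₀)/p₁} = 0.794 / 0.66 ≈ 1.2030 → capped at 1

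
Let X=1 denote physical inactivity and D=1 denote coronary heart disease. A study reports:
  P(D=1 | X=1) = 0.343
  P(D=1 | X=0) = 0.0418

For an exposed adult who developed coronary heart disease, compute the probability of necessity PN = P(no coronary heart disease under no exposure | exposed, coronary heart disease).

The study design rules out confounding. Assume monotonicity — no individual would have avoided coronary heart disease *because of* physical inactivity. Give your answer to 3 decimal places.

Let p₁ = 0.343, p₀ = 0.0418.
Under exogeneity and monotonicity, PN = (p₁ − p₀) / p₁.
PN = (0.343 − 0.0418) / 0.343 = 0.3012 / 0.343 ≈ 0.8781

PN ≈ 0.878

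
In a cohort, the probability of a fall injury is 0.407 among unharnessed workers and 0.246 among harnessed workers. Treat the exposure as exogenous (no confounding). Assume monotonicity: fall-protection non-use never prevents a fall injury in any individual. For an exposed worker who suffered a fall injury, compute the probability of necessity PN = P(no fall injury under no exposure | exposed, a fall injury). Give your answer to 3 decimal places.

PN ≈ 0.396

Let p₁ = 0.407, p₀ = 0.246.
Under exogeneity and monotonicity, PN = (p₁ − p₀) / p₁.
PN = (0.407 − 0.246) / 0.407 = 0.161 / 0.407 ≈ 0.3956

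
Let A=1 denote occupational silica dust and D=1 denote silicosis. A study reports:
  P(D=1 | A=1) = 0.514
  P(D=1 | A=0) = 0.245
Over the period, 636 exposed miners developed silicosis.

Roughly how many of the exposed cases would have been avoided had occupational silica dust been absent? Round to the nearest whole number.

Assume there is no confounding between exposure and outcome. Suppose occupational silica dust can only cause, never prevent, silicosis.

about 333 cases

Let p₁ = 0.514, p₀ = 0.245.
PN = (p₁ − p₀)/p₁ = (0.514 − 0.245) / 0.514 ≈ 0.52335.
Attributable cases ≈ PN × (exposed cases) = 0.52335 × 636 ≈ 332.85.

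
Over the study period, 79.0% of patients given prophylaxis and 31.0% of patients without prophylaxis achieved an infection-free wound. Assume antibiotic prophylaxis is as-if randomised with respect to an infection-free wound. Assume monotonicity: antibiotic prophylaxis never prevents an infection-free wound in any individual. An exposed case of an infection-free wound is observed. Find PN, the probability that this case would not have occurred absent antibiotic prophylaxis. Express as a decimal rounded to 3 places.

p₁ = 0.79, p₀ = 0.31.
Under exogeneity and monotonicity, PN = (p₁ − p₀) / p₁.
PN = (0.79 − 0.31) / 0.79 = 0.48 / 0.79 ≈ 0.6076

PN ≈ 0.608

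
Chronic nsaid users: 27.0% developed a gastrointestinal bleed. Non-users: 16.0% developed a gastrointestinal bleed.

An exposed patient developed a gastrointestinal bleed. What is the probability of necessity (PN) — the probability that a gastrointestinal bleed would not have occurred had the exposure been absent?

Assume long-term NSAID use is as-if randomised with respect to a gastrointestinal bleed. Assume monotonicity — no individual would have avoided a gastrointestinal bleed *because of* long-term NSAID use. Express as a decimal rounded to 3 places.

p₁ = 0.27, p₀ = 0.16.
Under exogeneity and monotonicity, PN = (p₁ − p₀) / p₁.
PN = (0.27 − 0.16) / 0.27 = 0.11 / 0.27 ≈ 0.4074

PN ≈ 0.407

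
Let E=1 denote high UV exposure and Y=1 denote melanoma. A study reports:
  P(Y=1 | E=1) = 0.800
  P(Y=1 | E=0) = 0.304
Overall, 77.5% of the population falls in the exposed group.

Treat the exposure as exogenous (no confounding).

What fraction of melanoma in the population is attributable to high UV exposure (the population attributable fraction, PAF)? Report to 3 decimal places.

PAF ≈ 0.558

Let p₁ = 0.8, p₀ = 0.304.
Overall risk P(Y=1) = π·p₁ + (1−π)·p₀ = 0.775×0.8 + 0.225×0.304 = 0.6884.
Under exogeneity, PAF = [P(Y=1) − p₀] / P(Y=1).
PAF = (0.6884 − 0.304) / 0.6884 ≈ 0.5584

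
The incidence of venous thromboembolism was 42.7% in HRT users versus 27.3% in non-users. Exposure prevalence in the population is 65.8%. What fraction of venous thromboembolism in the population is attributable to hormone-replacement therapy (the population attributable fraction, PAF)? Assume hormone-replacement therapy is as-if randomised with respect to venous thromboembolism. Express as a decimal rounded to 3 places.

p₁ = 0.427, p₀ = 0.273.
Overall risk P(Y=1) = π·p₁ + (1−π)·p₀ = 0.658×0.427 + 0.342×0.273 = 0.37433.
Under exogeneity, PAF = [P(Y=1) − p₀] / P(Y=1).
PAF = (0.37433 − 0.273) / 0.37433 ≈ 0.2707

PAF ≈ 0.271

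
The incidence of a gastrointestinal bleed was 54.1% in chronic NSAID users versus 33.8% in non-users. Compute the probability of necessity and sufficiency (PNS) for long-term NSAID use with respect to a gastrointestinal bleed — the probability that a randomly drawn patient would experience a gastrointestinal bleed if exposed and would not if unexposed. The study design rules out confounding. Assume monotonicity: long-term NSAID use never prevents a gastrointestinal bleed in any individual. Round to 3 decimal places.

PNS ≈ 0.203

p₁ = 0.541, p₀ = 0.338.
Under exogeneity and monotonicity, PNS = p₁ − p₀.
PNS = 0.541 − 0.338 = 0.203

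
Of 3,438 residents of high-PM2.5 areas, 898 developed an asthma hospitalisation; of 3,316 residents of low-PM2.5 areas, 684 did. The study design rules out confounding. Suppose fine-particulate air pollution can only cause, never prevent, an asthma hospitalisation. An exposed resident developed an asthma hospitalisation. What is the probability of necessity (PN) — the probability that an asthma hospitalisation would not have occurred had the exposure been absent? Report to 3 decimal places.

p₁ = P(outcome | exposed) = 898/3438 = 0.2612
p₀ = P(outcome | unexposed) = 684/3316 = 0.20627
Under exogeneity and monotonicity, PN = (p₁ − p₀) / p₁.
PN = (0.2612 − 0.20627) / 0.2612 = 0.054926 / 0.2612 ≈ 0.2103

PN ≈ 0.210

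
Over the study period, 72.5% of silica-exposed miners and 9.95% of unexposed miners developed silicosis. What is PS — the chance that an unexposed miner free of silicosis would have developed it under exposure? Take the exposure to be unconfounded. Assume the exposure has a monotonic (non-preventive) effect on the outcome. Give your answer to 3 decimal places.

PS ≈ 0.695

p₁ = 0.725, p₀ = 0.0995.
Under exogeneity and monotonicity, PS = (p₁ − p₀) / (1 − p₀).
PS = (0.725 − 0.0995) / (1 − 0.0995) = 0.6255 / 0.9005 ≈ 0.6946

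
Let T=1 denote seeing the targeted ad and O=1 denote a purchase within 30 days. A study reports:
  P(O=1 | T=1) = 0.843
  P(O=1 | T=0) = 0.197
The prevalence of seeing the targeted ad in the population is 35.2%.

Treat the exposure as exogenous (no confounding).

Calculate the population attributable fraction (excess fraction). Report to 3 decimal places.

PAF ≈ 0.536

Let p₁ = 0.843, p₀ = 0.197.
Overall risk P(Y=1) = π·p₁ + (1−π)·p₀ = 0.352×0.843 + 0.648×0.197 = 0.42439.
Under exogeneity, PAF = [P(Y=1) − p₀] / P(Y=1).
PAF = (0.42439 − 0.197) / 0.42439 ≈ 0.5358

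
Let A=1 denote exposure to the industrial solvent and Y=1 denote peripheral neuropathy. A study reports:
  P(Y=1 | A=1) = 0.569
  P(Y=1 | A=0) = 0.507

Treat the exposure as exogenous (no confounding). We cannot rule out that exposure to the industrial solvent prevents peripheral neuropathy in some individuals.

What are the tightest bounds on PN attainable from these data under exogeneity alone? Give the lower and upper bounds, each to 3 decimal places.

0.109 ≤ PN ≤ 0.866

Let p₁ = 0.569, p₀ = 0.507.
Under exogeneity alone the bounds on PN are max{0,(p₁−p₀)/p₁} ≤ PN ≤ min{1,(1−p₀)/p₁}.
  lower = (p₁ − p₀)/p₁ = 0.062 / 0.569 ≈ 0.1090
  upper = min{1, (1 − p₀)/p₁} = 0.493 / 0.569 ≈ 0.8664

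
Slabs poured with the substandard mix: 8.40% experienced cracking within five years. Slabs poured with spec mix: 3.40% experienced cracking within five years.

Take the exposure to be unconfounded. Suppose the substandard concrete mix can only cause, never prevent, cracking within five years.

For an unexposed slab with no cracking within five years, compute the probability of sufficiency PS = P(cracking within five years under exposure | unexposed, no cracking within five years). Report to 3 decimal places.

p₁ = 0.084, p₀ = 0.034.
Under exogeneity and monotonicity, PS = (p₁ − p₀) / (1 − p₀).
PS = (0.084 − 0.034) / (1 − 0.034) = 0.05 / 0.966 ≈ 0.0518

PS ≈ 0.052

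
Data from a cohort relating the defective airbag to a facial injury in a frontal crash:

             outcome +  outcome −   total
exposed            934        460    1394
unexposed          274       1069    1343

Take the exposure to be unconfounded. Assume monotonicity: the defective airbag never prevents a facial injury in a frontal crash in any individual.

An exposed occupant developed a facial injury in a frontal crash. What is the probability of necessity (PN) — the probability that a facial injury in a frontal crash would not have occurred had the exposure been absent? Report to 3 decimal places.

p₁ = P(outcome | exposed) = 934/1394 = 0.67001
p₀ = P(outcome | unexposed) = 274/1343 = 0.20402
Under exogeneity and monotonicity, PN = (p₁ − p₀)/p₁.
PN = (0.67001 − 0.20402) / 0.67001 ≈ 0.6955

PN ≈ 0.695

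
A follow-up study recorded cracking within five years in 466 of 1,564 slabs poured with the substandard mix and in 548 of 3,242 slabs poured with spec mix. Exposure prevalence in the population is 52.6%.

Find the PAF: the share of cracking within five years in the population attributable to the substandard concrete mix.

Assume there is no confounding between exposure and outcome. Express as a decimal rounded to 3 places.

PAF ≈ 0.286

p₁ = P(outcome | exposed) = 466/1564 = 0.29795
p₀ = P(outcome | unexposed) = 548/3242 = 0.16903
Overall risk P(Y=1) = π·p₁ + (1−π)·p₀ = 0.526×0.29795 + 0.474×0.16903 = 0.23684.
Under exogeneity, PAF = [P(Y=1) − p₀] / P(Y=1).
PAF = (0.23684 − 0.16903) / 0.23684 ≈ 0.2863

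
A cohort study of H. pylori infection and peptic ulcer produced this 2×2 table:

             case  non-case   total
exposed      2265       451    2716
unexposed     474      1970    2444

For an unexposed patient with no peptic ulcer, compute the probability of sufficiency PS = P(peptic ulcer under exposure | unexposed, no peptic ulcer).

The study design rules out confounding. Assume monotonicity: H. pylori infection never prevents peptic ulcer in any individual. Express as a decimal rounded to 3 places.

PS ≈ 0.794

p₁ = P(outcome | exposed) = 2265/2716 = 0.83395
p₀ = P(outcome | unexposed) = 474/2444 = 0.19394
Under exogeneity and monotonicity, PS = (p₁ − p₀)/(1 − p₀).
PS = (0.83395 − 0.19394) / 0.80606 ≈ 0.7940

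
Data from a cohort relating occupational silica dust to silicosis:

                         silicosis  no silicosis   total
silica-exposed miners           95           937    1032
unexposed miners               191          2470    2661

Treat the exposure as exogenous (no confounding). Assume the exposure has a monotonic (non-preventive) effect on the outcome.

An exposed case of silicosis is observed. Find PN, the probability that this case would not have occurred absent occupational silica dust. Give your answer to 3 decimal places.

PN ≈ 0.220

p₁ = P(outcome | exposed) = 95/1032 = 0.092054
p₀ = P(outcome | unexposed) = 191/2661 = 0.071778
Under exogeneity and monotonicity, PN = (p₁ − p₀)/p₁.
PN = (0.092054 − 0.071778) / 0.092054 ≈ 0.2203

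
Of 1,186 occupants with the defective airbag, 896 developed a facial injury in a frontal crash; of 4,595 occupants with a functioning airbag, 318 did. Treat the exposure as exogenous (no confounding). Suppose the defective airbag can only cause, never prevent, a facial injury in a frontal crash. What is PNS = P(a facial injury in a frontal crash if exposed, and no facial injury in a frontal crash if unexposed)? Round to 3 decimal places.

p₁ = P(outcome | exposed) = 896/1186 = 0.75548
p₀ = P(outcome | unexposed) = 318/4595 = 0.069206
Under exogeneity and monotonicity, PNS = p₁ − p₀.
PNS = 0.75548 − 0.069206 = 0.68627

PNS ≈ 0.686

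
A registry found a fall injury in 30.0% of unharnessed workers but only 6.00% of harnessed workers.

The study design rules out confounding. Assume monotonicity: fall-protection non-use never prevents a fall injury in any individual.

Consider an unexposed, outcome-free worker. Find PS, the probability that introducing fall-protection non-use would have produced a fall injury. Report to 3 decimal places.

PS ≈ 0.255

p₁ = 0.3, p₀ = 0.06.
Under exogeneity and monotonicity, PS = (p₁ − p₀) / (1 − p₀).
PS = (0.3 − 0.06) / (1 − 0.06) = 0.24 / 0.94 ≈ 0.2553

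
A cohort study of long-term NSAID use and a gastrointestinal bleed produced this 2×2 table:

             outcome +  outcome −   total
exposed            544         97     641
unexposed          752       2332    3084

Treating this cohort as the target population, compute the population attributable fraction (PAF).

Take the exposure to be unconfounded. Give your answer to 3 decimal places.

p₁ = P(outcome | exposed) = 544/641 = 0.84867
p₀ = P(outcome | unexposed) = 752/3084 = 0.24384
Exposure prevalence π = 641/3725 = 0.17208; overall risk P(Y=1) = 0.34792.
Under exogeneity, PAF = [P(Y=1) − p₀]/P(Y=1).
PAF = (0.34792 − 0.24384) / 0.34792 ≈ 0.2992

PAF ≈ 0.299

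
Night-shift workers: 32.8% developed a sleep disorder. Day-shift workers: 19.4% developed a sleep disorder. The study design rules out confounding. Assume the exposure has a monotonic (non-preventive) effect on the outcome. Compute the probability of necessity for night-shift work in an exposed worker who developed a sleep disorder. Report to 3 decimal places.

PN ≈ 0.409

p₁ = 0.328, p₀ = 0.194.
Under exogeneity and monotonicity, PN = (p₁ − p₀) / p₁.
PN = (0.328 − 0.194) / 0.328 = 0.134 / 0.328 ≈ 0.4085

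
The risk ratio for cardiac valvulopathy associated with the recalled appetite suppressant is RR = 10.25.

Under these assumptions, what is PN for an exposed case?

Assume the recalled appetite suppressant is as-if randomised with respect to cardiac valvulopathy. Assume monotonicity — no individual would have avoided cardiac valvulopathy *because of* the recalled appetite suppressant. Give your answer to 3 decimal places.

Under exogeneity and monotonicity, PN = (RR − 1) / RR = 1 − 1/RR.
PN = (10.25 − 1) / 10.25 = 9.25 / 10.25 ≈ 0.9024

PN ≈ 0.902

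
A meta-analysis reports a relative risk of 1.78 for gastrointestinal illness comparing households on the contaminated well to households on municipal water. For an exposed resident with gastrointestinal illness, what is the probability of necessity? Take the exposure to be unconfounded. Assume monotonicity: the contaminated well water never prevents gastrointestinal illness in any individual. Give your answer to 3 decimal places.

PN ≈ 0.438

Under exogeneity and monotonicity, PN = (RR − 1) / RR = 1 − 1/RR.
PN = (1.78 − 1) / 1.78 = 0.78 / 1.78 ≈ 0.4382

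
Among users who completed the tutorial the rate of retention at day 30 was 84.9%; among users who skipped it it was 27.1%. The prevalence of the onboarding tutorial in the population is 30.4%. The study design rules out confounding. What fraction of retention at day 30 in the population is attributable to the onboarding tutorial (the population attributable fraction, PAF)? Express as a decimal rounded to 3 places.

PAF ≈ 0.393

p₁ = 0.849, p₀ = 0.271.
Overall risk P(Y=1) = π·p₁ + (1−π)·p₀ = 0.304×0.849 + 0.696×0.271 = 0.44671.
Under exogeneity, PAF = [P(Y=1) − p₀] / P(Y=1).
PAF = (0.44671 − 0.271) / 0.44671 ≈ 0.3933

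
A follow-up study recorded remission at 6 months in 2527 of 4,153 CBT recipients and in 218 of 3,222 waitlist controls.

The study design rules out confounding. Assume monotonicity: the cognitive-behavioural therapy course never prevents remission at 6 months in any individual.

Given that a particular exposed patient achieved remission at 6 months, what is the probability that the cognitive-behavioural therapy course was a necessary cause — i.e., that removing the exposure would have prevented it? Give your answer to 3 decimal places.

p₁ = P(outcome | exposed) = 2527/4153 = 0.60848
p₀ = P(outcome | unexposed) = 218/3222 = 0.06766
Under exogeneity and monotonicity, PN = (p₁ − p₀) / p₁.
PN = (0.60848 − 0.06766) / 0.60848 = 0.54082 / 0.60848 ≈ 0.8888

PN ≈ 0.889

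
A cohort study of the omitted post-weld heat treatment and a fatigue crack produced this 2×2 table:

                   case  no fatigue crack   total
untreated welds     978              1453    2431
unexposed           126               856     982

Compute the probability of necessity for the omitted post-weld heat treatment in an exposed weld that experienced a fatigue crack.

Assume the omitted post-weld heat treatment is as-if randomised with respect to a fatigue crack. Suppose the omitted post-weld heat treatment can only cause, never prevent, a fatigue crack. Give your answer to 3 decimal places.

p₁ = P(outcome | exposed) = 978/2431 = 0.4023
p₀ = P(outcome | unexposed) = 126/982 = 0.12831
Under exogeneity and monotonicity, PN = (p₁ − p₀)/p₁.
PN = (0.4023 − 0.12831) / 0.4023 ≈ 0.6811

PN ≈ 0.681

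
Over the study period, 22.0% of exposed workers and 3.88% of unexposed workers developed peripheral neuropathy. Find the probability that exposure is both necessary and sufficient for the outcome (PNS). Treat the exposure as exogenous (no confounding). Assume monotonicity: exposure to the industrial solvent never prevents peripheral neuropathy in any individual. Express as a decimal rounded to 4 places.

p₁ = 0.22, p₀ = 0.0388.
Under exogeneity and monotonicity, PNS = p₁ − p₀.
PNS = 0.22 − 0.0388 = 0.1812

PNS ≈ 0.1812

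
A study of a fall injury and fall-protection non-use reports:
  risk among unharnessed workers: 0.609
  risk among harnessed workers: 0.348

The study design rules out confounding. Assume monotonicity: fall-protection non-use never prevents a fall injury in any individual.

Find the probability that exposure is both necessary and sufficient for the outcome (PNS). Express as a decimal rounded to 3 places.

PNS ≈ 0.261

Let p₁ = 0.609, p₀ = 0.348.
Under exogeneity and monotonicity, PNS = p₁ − p₀.
PNS = 0.609 − 0.348 = 0.261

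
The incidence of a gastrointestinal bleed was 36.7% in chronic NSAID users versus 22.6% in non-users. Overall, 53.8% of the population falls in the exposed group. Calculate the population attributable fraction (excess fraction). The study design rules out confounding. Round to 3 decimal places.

PAF ≈ 0.251

p₁ = 0.367, p₀ = 0.226.
Overall risk P(Y=1) = π·p₁ + (1−π)·p₀ = 0.538×0.367 + 0.462×0.226 = 0.30186.
Under exogeneity, PAF = [P(Y=1) − p₀] / P(Y=1).
PAF = (0.30186 − 0.226) / 0.30186 ≈ 0.2513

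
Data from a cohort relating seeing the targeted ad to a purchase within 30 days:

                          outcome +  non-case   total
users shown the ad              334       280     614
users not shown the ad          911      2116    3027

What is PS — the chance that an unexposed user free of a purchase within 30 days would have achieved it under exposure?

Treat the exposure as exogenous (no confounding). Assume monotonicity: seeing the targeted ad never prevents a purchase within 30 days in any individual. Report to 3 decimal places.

PS ≈ 0.348

p₁ = P(outcome | exposed) = 334/614 = 0.54397
p₀ = P(outcome | unexposed) = 911/3027 = 0.30096
Under exogeneity and monotonicity, PS = (p₁ − p₀)/(1 − p₀).
PS = (0.54397 − 0.30096) / 0.69904 ≈ 0.3476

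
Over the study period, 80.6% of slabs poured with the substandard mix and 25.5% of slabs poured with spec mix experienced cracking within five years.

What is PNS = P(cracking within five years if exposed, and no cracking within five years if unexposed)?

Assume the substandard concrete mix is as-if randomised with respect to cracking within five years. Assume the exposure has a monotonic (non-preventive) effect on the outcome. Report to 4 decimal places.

p₁ = 0.806, p₀ = 0.255.
Under exogeneity and monotonicity, PNS = p₁ − p₀.
PNS = 0.806 − 0.255 = 0.551

PNS ≈ 0.5510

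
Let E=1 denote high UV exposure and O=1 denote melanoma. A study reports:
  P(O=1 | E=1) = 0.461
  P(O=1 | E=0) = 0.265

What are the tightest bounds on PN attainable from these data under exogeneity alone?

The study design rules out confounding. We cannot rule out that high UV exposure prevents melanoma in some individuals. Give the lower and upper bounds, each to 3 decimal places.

0.425 ≤ PN ≤ 1.000

Let p₁ = 0.461, p₀ = 0.265.
Under exogeneity alone the bounds on PN are max{0,(p₁−p₀)/p₁} ≤ PN ≤ min{1,(1−p₀)/p₁}.
  lower = (p₁ − p₀)/p₁ = 0.196 / 0.461 ≈ 0.4252
  upper = min{1, (1 − p₀)/p₁} = 0.735 / 0.461 ≈ 1.5944 → capped at 1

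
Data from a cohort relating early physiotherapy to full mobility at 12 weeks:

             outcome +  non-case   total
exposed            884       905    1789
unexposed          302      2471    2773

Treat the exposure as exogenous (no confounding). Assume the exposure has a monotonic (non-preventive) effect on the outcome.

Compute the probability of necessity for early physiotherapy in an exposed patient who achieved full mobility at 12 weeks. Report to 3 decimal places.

PN ≈ 0.780

p₁ = P(outcome | exposed) = 884/1789 = 0.49413
p₀ = P(outcome | unexposed) = 302/2773 = 0.10891
Under exogeneity and monotonicity, PN = (p₁ − p₀) / p₁.
PN = (0.49413 − 0.10891) / 0.49413 = 0.38522 / 0.49413 ≈ 0.7796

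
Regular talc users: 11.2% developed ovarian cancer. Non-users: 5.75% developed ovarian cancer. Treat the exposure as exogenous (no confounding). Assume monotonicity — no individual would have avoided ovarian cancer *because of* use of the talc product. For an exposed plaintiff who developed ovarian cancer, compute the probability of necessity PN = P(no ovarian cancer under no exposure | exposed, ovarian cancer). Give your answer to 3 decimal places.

PN ≈ 0.487

p₁ = 0.112, p₀ = 0.0575.
Under exogeneity and monotonicity, PN = (p₁ − p₀) / p₁.
PN = (0.112 − 0.0575) / 0.112 = 0.0545 / 0.112 ≈ 0.4866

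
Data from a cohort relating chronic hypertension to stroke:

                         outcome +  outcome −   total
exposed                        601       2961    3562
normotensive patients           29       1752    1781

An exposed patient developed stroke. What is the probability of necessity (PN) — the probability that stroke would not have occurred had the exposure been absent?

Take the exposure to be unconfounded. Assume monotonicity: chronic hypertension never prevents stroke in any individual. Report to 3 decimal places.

p₁ = P(outcome | exposed) = 601/3562 = 0.16873
p₀ = P(outcome | unexposed) = 29/1781 = 0.016283
Under exogeneity and monotonicity, PN = (p₁ − p₀)/p₁.
PN = (0.16873 − 0.016283) / 0.16873 ≈ 0.9035

PN ≈ 0.903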